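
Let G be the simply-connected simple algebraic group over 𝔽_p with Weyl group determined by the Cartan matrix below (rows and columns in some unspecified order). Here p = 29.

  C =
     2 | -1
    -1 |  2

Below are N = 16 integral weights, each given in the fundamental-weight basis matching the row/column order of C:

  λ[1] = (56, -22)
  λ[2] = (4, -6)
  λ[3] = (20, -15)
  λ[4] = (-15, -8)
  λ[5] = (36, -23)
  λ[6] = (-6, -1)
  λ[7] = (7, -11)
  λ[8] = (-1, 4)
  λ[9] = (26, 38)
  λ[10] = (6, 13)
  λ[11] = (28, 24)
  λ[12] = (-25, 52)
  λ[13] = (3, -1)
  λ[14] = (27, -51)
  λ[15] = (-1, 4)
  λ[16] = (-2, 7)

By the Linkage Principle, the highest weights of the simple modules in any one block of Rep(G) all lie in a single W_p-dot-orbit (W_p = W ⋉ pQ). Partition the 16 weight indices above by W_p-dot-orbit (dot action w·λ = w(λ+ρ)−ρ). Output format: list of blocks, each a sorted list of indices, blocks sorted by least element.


Dynkin diagram of C (from the 2 off-diagonal −1 entries): A_2.

Each λ_j+ρ reduced to Ā_29; 2-tuples below use C's row order:

    1: (1, 7)
    2: (0, 5)
    3: (7, 14)
    4: (7, 14)
    5: (7, 14)
    6: (0, 5)
    7: (2, 8)
    8: (0, 5)
    9: (2, 8)
    10: (7, 14)
    11: (4, 0)
    12: (0, 5)
    13: (4, 0)
    14: (1, 7)
    15: (0, 5)
    16: (1, 7)

The 16 indices split into 5 linkage classes (same alcove rep ⇔ same W_29-dot-orbit):

[[1, 14, 16], [2, 6, 8, 12, 15], [3, 4, 5, 10], [7, 9], [11, 13]]


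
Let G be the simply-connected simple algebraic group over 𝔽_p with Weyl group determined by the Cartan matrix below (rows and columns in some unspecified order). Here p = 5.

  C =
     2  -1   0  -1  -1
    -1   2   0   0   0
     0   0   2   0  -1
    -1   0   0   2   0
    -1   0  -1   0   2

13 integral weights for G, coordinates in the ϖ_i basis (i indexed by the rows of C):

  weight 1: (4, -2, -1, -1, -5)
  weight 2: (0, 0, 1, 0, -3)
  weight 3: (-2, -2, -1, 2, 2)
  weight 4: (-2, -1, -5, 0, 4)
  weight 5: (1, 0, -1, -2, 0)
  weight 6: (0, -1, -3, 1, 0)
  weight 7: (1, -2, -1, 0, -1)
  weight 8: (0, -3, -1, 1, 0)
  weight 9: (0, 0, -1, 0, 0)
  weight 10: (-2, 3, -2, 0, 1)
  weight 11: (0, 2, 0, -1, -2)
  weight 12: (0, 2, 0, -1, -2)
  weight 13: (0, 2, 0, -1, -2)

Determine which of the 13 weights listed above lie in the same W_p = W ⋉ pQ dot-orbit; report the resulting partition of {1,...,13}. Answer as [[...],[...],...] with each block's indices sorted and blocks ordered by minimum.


Cartan matrix: type D_5 (|W|=1920); un-permuting the 5 rows.

Folding the 13 weights λ_j+ρ into Ā_5 (reps in the given 5-coord order):

  λ_1 → (0, 1, 4, 0, 0);  λ_2 → (1, 0, 0, 0, 1);  λ_3 → (1, 1, 0, 1, 0);  λ_4 → (0, 1, 4, 0, 0);  λ_5 → (1, 1, 0, 1, 0);  λ_6 → (0, 0, 1, 2, 1);  λ_7 → (1, 1, 0, 1, 0);  λ_8 → (1, 1, 0, 1, 0);  λ_9 → (1, 1, 0, 1, 0);  λ_10 → (0, 3, 0, 0, 1);  λ_11 → (0, 3, 0, 0, 1);  λ_12 → (0, 3, 0, 0, 1);  λ_13 → (0, 3, 0, 0, 1)

Partition of {1..13} into 5 W_5-dot-orbits:

[[1, 4], [2], [3, 5, 7, 8, 9], [6], [10, 11, 12, 13]]


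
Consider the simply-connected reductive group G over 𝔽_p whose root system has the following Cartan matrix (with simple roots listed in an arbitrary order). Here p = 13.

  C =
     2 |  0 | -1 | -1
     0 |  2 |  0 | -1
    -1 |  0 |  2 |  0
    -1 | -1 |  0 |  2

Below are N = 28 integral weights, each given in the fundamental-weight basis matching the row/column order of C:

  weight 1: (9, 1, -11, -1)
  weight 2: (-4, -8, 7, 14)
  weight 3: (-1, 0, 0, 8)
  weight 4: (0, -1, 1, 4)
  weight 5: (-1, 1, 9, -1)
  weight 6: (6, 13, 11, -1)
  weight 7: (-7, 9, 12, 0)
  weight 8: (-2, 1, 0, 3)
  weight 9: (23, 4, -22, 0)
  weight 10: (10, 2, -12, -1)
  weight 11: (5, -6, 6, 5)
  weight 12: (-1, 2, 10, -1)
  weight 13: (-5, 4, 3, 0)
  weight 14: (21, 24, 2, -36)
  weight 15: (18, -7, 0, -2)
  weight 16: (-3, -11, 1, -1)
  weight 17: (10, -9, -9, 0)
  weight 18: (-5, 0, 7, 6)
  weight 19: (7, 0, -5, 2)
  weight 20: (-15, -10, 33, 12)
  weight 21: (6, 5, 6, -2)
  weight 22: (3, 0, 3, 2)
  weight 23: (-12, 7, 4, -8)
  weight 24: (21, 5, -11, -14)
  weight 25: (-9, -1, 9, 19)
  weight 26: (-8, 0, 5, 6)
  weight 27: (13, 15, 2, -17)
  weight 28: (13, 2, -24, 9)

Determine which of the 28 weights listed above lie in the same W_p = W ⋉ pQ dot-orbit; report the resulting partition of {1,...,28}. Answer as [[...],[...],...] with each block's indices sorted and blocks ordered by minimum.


Type A_4, rank 4, |W|=120; reorder rows/cols to standard.

Each λ_j+ρ reduced to Ā_13; 4-tuples below use C's row order:

  λ_1 → (0, 2, 10, 0);  λ_2 → (1, 0, 2, 5);  λ_3 → (0, 1, 1, 9);  λ_4 → (1, 0, 2, 5);  λ_5 → (0, 2, 10, 0);  λ_6 → (6, 1, 1, 0);  λ_7 → (1, 0, 2, 5);  λ_8 → (1, 2, 0, 3);  λ_9 → (4, 1, 4, 3);  λ_10 → (0, 2, 10, 0);  λ_11 → (6, 1, 1, 0);  λ_12 → (0, 2, 10, 0);  λ_13 → (1, 2, 0, 3);  λ_14 → (0, 1, 1, 9);  λ_15 → (6, 1, 1, 0);  λ_16 → (0, 2, 10, 0);  λ_17 → (4, 1, 4, 3);  λ_18 → (4, 1, 4, 3);  λ_19 → (4, 1, 4, 3);  λ_20 → (1, 2, 0, 3);  λ_21 → (6, 1, 1, 0);  λ_22 → (4, 1, 4, 3);  λ_23 → (1, 0, 2, 5);  λ_24 → (1, 2, 0, 3);  λ_25 → (1, 2, 0, 3);  λ_26 → (6, 1, 1, 0);  λ_27 → (0, 1, 1, 9);  λ_28 → (0, 1, 1, 9)

Linkage partition of the 28 weights (6 classes, p=13):

[[1, 5, 10, 12, 16], [2, 4, 7, 23], [3, 14, 27, 28], [6, 11, 15, 21, 26], [8, 13, 20, 24, 25], [9, 17, 18, 19, 22]]


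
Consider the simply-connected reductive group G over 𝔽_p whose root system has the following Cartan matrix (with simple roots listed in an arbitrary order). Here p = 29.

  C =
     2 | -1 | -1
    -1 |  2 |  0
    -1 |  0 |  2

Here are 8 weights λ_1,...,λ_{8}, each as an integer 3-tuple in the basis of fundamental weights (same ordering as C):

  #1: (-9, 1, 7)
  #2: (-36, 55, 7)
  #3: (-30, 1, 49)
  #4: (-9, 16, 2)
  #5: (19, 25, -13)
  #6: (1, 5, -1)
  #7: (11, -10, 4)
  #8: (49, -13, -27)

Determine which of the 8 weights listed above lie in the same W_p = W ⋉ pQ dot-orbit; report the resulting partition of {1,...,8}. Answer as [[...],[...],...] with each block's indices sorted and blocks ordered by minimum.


Dynkin diagram of C (from the 4 off-diagonal −1 entries): A_3.

Each λ_j+ρ reduced to Ā_29; 3-tuples below use C's row order:

  [1] (2, 6, 0);  [2] (2, 6, 0);  [3] (2, 6, 0);  [4] (3, 9, 5);  [5] (3, 9, 5);  [6] (2, 6, 0);  [7] (3, 9, 5);  [8] (3, 9, 5)

Grouping the 8 weights by Ā_29-representative: 2 linkage classes.

[[1, 2, 3, 6], [4, 5, 7, 8]]


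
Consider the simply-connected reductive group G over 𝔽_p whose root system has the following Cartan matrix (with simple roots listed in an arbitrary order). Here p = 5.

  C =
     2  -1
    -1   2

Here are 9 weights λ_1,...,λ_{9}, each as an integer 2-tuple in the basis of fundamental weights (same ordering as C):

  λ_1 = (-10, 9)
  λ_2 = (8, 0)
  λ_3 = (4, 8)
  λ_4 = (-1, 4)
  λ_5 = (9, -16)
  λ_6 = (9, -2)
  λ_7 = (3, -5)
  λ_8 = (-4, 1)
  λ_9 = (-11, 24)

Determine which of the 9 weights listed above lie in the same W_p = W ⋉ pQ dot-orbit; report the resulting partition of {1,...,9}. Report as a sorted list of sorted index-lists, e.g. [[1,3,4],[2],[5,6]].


Dynkin diagram of C (from the 2 off-diagonal −1 entries): A_2.

W_5-reps of the 9 weights in Ā_5 (same 2-coord order as C):

  λ_1 → (0, 4)
  λ_2 → (0, 4)
  λ_3 → (0, 4)
  λ_4 → (0, 5)
  λ_5 → (0, 5)
  λ_6 → (0, 4)
  λ_7 → (0, 4)
  λ_8 → (2, 1)
  λ_9 → (0, 5)

The 9 indices split into 3 linkage classes (same alcove rep ⇔ same W_5-dot-orbit):

[[1, 2, 3, 6, 7], [4, 5, 9], [8]]


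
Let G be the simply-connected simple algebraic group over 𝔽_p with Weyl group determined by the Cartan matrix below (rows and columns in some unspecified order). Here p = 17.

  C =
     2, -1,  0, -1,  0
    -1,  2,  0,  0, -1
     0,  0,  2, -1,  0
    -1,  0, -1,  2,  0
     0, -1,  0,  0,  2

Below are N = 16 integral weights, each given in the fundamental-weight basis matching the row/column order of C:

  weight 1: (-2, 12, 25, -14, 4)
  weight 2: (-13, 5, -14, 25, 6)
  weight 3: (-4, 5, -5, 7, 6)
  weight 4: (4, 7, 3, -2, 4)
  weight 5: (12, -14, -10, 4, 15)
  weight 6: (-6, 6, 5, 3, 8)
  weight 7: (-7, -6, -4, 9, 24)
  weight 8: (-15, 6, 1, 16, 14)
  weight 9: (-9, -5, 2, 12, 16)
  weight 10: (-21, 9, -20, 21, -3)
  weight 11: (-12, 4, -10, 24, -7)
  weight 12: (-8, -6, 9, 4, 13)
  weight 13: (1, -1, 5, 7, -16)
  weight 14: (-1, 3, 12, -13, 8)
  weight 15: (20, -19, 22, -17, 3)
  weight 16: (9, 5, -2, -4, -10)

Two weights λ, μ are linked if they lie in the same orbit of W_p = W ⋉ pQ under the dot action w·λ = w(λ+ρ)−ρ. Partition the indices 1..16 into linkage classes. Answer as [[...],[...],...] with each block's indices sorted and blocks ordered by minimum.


Dynkin diagram of C (from the 8 off-diagonal −1 entries): A_5.

Ā_17 reps of the 16 weights (A_5, coords as presented):

  [1] (4, 8, 1, 0, 1) · [2] (3, 3, 3, 1, 6) · [3] (3, 3, 3, 1, 6) · [4] (4, 8, 1, 0, 1) · [5] (4, 8, 1, 0, 1) · [6] (4, 2, 1, 1, 5) · [7] (3, 3, 3, 1, 6) · [8] (2, 5, 3, 5, 2) · [9] (4, 8, 1, 0, 1) · [10] (2, 5, 3, 5, 2) · [11] (1, 3, 1, 4, 2) · [12] (2, 5, 3, 5, 2) · [13] (8, 2, 1, 5, 0) · [14] (4, 8, 1, 0, 1) · [15] (3, 3, 3, 1, 6) · [16] (3, 3, 3, 1, 6)

These 16 weights hit 6 W_17-dot-orbits; sizes (5, 5, 1, 3, 1, 1):

[[1, 4, 5, 9, 14], [2, 3, 7, 15, 16], [6], [8, 10, 12], [11], [13]]


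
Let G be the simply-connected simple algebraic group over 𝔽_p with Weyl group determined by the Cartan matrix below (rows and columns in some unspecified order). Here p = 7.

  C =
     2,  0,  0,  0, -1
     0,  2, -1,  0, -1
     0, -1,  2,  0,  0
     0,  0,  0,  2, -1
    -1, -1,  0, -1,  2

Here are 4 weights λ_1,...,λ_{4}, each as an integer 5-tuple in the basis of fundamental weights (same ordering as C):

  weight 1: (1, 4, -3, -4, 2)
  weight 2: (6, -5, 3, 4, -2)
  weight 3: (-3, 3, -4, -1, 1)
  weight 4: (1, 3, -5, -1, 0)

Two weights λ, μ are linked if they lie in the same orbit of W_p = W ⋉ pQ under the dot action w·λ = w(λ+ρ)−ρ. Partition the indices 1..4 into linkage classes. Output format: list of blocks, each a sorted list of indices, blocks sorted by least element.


Root system D_5: the 5×5 matrix C matches after relabeling.

W_7-reps of the 4 weights in Ā_7 (same 5-coord order as C):

  λ_1+ρ ↦ (1, 1, 0, 0, 1)
  λ_2+ρ ↦ (2, 1, 3, 0, 0)
  λ_3+ρ ↦ (2, 1, 3, 0, 0)
  λ_4+ρ ↦ (2, 1, 3, 0, 0)

The 4 indices split into 2 linkage classes (same alcove rep ⇔ same W_7-dot-orbit):

[[1], [2, 3, 4]]


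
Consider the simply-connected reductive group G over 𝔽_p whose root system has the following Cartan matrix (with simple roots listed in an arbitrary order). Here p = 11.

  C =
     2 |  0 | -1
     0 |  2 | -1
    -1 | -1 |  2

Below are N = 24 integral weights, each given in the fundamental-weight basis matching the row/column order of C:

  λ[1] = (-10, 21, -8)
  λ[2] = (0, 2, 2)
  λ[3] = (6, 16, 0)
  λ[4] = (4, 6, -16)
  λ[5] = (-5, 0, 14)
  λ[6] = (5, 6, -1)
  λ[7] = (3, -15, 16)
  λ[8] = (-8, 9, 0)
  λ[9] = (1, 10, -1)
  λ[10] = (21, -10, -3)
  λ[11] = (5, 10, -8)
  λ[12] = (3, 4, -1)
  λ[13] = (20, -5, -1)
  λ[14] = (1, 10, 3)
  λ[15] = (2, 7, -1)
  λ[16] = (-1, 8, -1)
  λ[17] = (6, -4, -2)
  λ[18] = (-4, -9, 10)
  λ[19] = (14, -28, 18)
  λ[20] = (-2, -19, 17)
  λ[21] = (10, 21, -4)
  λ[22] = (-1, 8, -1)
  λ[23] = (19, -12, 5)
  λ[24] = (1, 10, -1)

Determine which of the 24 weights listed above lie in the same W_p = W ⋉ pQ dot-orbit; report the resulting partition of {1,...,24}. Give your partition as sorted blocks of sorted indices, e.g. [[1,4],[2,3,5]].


Cartan matrix: type A_3 (|W|=24); un-permuting the 3 rows.

W_11-reps of the 24 weights in Ā_11 (same 3-coord order as C):

  λ_1+ρ ↦ (4, 5, 0) · λ_2+ρ ↦ (1, 3, 3) · λ_3+ρ ↦ (1, 3, 3) · λ_4+ρ ↦ (3, 1, 3) · λ_5+ρ ↦ (1, 4, 6) · λ_6+ρ ↦ (4, 5, 0) · λ_7+ρ ↦ (3, 1, 3) · λ_8+ρ ↦ (1, 4, 6) · λ_9+ρ ↦ (0, 9, 0) · λ_10+ρ ↦ (0, 9, 0) · λ_11+ρ ↦ (1, 4, 6) · λ_12+ρ ↦ (4, 5, 0) · λ_13+ρ ↦ (1, 4, 6) · λ_14+ρ ↦ (4, 5, 0) · λ_15+ρ ↦ (3, 8, 0) · λ_16+ρ ↦ (0, 9, 0) · λ_17+ρ ↦ (3, 1, 3) · λ_18+ρ ↦ (3, 8, 0) · λ_19+ρ ↦ (1, 3, 3) · λ_20+ρ ↦ (1, 4, 6) · λ_21+ρ ↦ (3, 8, 0) · λ_22+ρ ↦ (0, 9, 0) · λ_23+ρ ↦ (4, 5, 0) · λ_24+ρ ↦ (0, 9, 0)

Grouping the 24 weights by Ā_11-representative: 6 linkage classes.

[[1, 6, 12, 14, 23], [2, 3, 19], [4, 7, 17], [5, 8, 11, 13, 20], [9, 10, 16, 22, 24], [15, 18, 21]]


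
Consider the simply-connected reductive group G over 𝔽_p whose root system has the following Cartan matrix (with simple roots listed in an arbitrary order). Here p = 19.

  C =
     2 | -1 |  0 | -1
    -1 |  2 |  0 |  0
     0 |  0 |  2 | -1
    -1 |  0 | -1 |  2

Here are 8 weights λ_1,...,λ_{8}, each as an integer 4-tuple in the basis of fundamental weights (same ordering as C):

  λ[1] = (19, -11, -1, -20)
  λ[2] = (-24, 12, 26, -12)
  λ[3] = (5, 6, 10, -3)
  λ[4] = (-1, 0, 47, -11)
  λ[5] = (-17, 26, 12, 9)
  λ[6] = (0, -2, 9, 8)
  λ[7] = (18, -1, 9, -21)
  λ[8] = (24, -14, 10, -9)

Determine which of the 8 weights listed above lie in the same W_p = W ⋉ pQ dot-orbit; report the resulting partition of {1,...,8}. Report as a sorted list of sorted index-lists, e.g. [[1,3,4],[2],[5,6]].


Type A_4, rank 4, |W|=120; reorder rows/cols to standard.

Ā_19 reps of the 8 weights (A_4, coords as presented):

  [1] (0, 0, 9, 9)
  [2] (4, 4, 6, 2)
  [3] (4, 4, 6, 2)
  [4] (0, 0, 9, 9)
  [5] (4, 4, 6, 2)
  [6] (0, 0, 9, 9)
  [7] (0, 0, 9, 9)
  [8] (4, 4, 6, 2)

2 distinct reps among the 8 weights ⇒ 2 W_19-linkage classes:

[[1, 4, 6, 7], [2, 3, 5, 8]]


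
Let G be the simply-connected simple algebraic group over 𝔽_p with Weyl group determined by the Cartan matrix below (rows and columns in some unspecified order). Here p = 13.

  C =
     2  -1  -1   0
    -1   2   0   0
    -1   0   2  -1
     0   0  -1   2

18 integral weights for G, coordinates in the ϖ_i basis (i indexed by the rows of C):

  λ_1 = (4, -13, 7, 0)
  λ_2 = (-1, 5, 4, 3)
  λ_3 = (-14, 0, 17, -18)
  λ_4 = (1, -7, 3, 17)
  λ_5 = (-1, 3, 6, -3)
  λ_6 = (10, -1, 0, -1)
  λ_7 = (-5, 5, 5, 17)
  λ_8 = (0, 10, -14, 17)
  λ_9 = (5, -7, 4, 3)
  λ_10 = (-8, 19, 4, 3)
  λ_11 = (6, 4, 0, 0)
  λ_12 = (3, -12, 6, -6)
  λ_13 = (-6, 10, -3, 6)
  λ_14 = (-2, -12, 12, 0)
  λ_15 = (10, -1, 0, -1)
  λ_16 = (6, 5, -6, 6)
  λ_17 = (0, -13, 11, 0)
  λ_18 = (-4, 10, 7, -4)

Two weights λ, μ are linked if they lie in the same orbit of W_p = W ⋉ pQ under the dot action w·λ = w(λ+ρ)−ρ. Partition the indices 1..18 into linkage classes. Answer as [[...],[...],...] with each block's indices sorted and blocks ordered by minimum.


Type A_4, rank 4, |W|=120; reorder rows/cols to standard.

W_13-reps of the 18 weights in Ā_13 (same 4-coord order as C):

  λ_1 → (7, 4, 1, 0) · λ_2 → (0, 4, 5, 2) · λ_3 → (7, 4, 1, 0) · λ_4 → (0, 4, 5, 2) · λ_5 → (0, 4, 5, 2) · λ_6 → (11, 0, 1, 0) · λ_7 → (2, 4, 5, 0) · λ_8 → (7, 4, 1, 0) · λ_9 → (0, 4, 5, 2) · λ_10 → (0, 4, 5, 2) · λ_11 → (7, 4, 1, 0) · λ_12 → (2, 4, 5, 0) · λ_13 → (2, 4, 5, 0) · λ_14 → (11, 0, 1, 0) · λ_15 → (11, 0, 1, 0) · λ_16 → (2, 4, 5, 0) · λ_17 → (11, 0, 1, 0) · λ_18 → (3, 5, 2, 0)

Grouping the 18 weights by Ā_13-representative: 5 linkage classes.

[[1, 3, 8, 11], [2, 4, 5, 9, 10], [6, 14, 15, 17], [7, 12, 13, 16], [18]]


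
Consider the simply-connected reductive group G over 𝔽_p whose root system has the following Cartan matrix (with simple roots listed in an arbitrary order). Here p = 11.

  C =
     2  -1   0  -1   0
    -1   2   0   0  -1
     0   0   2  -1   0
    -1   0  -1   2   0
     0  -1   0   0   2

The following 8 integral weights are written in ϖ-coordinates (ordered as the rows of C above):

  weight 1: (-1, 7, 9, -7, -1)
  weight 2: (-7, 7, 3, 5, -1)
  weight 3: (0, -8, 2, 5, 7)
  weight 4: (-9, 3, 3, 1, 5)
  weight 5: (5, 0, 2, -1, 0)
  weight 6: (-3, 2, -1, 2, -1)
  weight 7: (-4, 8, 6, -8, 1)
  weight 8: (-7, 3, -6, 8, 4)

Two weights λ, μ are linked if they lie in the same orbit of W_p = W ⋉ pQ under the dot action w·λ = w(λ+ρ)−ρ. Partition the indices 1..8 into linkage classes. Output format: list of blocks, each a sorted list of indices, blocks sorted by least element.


A_5 Cartan matrix, 5 simple roots permuted; ρ=(1,1,1,1,1).

Ā_11 reps of the 8 weights (A_5, coords as presented):

  λ_1+ρ ↦ (6, 1, 3, 0, 1)
  λ_2+ρ ↦ (6, 1, 3, 0, 1)
  λ_3+ρ ↦ (6, 1, 3, 0, 1)
  λ_4+ρ ↦ (2, 2, 2, 2, 2)
  λ_5+ρ ↦ (6, 1, 3, 0, 1)
  λ_6+ρ ↦ (2, 1, 0, 1, 0)
  λ_7+ρ ↦ (6, 1, 3, 0, 1)
  λ_8+ρ ↦ (2, 2, 2, 2, 2)

The 8 indices split into 3 linkage classes (same alcove rep ⇔ same W_11-dot-orbit):

[[1, 2, 3, 5, 7], [4, 8], [6]]


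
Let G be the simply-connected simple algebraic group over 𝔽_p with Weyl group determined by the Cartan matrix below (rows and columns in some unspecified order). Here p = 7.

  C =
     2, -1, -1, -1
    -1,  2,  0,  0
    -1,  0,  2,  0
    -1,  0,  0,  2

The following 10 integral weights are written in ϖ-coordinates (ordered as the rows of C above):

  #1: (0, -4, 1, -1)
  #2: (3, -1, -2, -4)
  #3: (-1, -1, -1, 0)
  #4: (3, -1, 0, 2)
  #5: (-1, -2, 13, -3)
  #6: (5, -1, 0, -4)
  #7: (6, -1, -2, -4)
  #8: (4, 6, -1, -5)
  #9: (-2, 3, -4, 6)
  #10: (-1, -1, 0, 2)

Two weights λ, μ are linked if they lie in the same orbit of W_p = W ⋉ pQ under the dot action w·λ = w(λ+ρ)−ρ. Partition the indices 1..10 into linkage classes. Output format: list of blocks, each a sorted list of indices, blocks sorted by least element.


Root system D_4: the 4×4 matrix C matches after relabeling.

λ_j+ρ reflected into Ā_7 (⟨·,θ^∨⟩≤7); 4-tuples as given:

  1: (0, 1, 0, 2)
  2: (0, 0, 1, 3)
  3: (0, 0, 0, 1)
  4: (0, 1, 0, 2)
  5: (0, 1, 0, 2)
  6: (0, 0, 1, 3)
  7: (0, 0, 1, 3)
  8: (1, 1, 4, 0)
  9: (0, 0, 1, 3)
  10: (0, 0, 1, 3)

These 10 weights hit 4 W_7-dot-orbits; sizes (3, 5, 1, 1):

[[1, 4, 5], [2, 6, 7, 9, 10], [3], [8]]


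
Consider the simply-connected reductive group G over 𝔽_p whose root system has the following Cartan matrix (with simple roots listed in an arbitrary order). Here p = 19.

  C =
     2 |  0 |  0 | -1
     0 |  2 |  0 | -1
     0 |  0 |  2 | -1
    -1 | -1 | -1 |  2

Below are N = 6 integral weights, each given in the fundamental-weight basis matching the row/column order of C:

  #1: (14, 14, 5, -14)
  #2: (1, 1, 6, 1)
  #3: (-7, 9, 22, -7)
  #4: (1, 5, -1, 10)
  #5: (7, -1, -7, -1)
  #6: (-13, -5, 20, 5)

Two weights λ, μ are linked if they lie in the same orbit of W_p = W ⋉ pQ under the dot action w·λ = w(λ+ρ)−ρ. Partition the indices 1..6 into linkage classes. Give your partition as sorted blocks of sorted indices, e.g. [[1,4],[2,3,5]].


Cartan matrix: type D_4 (|W|=192); un-permuting the 4 rows.

Alcove-folded reps (p=19, 6 weights, presented ϖ-order):

  [1] (2, 2, 7, 2) · [2] (2, 2, 7, 2) · [3] (2, 2, 7, 2) · [4] (2, 6, 0, 0) · [5] (2, 6, 0, 0) · [6] (2, 2, 7, 2)

The 6 indices split into 2 linkage classes (same alcove rep ⇔ same W_19-dot-orbit):

[[1, 2, 3, 6], [4, 5]]


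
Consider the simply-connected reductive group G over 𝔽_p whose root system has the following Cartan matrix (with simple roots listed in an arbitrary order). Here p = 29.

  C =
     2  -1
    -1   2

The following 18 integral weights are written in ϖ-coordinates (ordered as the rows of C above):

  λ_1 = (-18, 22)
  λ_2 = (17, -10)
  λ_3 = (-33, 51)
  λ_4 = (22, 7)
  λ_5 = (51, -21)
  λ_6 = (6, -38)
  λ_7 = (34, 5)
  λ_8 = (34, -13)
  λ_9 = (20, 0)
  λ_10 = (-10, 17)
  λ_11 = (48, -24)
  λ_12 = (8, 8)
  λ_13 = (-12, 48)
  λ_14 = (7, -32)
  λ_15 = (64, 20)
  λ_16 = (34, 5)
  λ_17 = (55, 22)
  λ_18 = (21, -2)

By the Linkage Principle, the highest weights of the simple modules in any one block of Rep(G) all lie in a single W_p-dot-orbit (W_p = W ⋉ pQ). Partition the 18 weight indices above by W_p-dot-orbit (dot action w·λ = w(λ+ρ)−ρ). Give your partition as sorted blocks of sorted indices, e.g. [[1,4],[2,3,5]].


C ↔ A_2 under row/col permutation; |W(A_2)| = 6.

Ā_29 reps of the 18 weights (A_2, coords as presented):

    [1] (17, 6)
    [2] (9, 9)
    [3] (6, 3)
    [4] (21, 6)
    [5] (6, 3)
    [6] (21, 1)
    [7] (17, 6)
    [8] (17, 6)
    [9] (21, 1)
    [10] (9, 9)
    [11] (6, 3)
    [12] (9, 9)
    [13] (9, 9)
    [14] (21, 6)
    [15] (21, 1)
    [16] (17, 6)
    [17] (21, 6)
    [18] (21, 1)

These 18 weights hit 5 W_29-dot-orbits; sizes (4, 4, 3, 3, 4):

[[1, 7, 8, 16], [2, 10, 12, 13], [3, 5, 11], [4, 14, 17], [6, 9, 15, 18]]


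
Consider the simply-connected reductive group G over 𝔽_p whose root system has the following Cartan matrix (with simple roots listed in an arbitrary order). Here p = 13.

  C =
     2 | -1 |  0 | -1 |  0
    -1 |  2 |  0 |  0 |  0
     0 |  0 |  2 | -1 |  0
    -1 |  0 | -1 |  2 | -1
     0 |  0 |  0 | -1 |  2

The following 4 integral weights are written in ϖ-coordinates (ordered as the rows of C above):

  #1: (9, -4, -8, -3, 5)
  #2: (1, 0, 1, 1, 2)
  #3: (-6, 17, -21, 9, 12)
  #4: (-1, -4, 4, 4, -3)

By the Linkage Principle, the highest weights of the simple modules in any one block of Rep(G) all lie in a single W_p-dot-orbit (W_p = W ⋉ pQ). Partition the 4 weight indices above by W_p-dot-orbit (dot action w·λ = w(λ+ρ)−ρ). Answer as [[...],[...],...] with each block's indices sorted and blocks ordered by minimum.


Type D_5, rank 5, |W|=1920; reorder rows/cols to standard.

W_13-reps of the 4 weights in Ā_13 (same 5-coord order as C):

  λ_1+ρ ↦ (1, 1, 2, 2, 3);  λ_2+ρ ↦ (1, 1, 2, 2, 3);  λ_3+ρ ↦ (3, 0, 5, 0, 2);  λ_4+ρ ↦ (3, 0, 5, 0, 2)

2 distinct reps among the 4 weights ⇒ 2 W_13-linkage classes:

[[1, 2], [3, 4]]


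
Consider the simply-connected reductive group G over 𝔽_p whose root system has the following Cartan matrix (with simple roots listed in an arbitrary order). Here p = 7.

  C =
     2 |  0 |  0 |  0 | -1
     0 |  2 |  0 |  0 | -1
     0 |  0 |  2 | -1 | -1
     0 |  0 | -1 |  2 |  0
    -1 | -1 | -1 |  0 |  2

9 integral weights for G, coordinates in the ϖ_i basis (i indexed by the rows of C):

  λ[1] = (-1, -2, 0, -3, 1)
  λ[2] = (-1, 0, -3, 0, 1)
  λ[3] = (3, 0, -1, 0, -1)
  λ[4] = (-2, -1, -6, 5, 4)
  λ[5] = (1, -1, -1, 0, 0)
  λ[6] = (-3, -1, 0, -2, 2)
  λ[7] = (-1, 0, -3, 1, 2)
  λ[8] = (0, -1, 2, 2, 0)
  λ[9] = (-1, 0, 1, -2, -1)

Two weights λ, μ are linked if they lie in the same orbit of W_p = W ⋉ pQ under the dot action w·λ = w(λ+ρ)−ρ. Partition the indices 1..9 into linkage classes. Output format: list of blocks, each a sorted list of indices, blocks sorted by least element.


C ↔ D_5 under row/col permutation; |W(D_5)| = 1920.

Folding the 9 weights λ_j+ρ into Ā_7 (reps in the given 5-coord order):

    λ_1 → (0, 1, 1, 1, 0)
    λ_2 → (0, 1, 1, 1, 0)
    λ_3 → (4, 1, 0, 1, 0)
    λ_4 → (0, 1, 1, 1, 0)
    λ_5 → (2, 0, 0, 1, 1)
    λ_6 → (2, 0, 0, 1, 1)
    λ_7 → (0, 1, 2, 0, 1)
    λ_8 → (0, 1, 1, 1, 0)
    λ_9 → (0, 1, 1, 1, 0)

The 9 indices split into 4 linkage classes (same alcove rep ⇔ same W_7-dot-orbit):

[[1, 2, 4, 8, 9], [3], [5, 6], [7]]


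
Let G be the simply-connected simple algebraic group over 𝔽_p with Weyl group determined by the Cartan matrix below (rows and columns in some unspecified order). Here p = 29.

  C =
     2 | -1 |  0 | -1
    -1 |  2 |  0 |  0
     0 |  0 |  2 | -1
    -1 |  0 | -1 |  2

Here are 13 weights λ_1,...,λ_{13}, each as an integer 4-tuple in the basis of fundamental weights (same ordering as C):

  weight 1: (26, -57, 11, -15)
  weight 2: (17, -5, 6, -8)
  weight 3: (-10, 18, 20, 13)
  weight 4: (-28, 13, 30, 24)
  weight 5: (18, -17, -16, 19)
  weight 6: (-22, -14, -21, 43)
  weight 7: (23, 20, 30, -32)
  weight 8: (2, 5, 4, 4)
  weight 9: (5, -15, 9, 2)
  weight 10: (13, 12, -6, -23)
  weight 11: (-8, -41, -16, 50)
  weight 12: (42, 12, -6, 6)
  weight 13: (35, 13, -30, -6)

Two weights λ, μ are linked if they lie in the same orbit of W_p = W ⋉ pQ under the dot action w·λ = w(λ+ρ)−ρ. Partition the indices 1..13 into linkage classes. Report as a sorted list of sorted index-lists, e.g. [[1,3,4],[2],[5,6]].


A_4 Cartan matrix, 4 simple roots permuted; ρ=(1,1,1,1).

λ_j+ρ reflected into Ā_29 (⟨·,θ^∨⟩≤29); 4-tuples as given:

  [1] (2, 12, 2, 0) · [2] (7, 4, 0, 7) · [3] (3, 6, 5, 5) · [4] (2, 12, 2, 0) · [5] (3, 6, 5, 5) · [6] (3, 6, 5, 5) · [7] (5, 0, 14, 8) · [8] (3, 6, 5, 5) · [9] (3, 6, 5, 5) · [10] (5, 0, 14, 8) · [11] (7, 4, 0, 7) · [12] (5, 0, 14, 8) · [13] (5, 0, 14, 8)

4 distinct reps among the 13 weights ⇒ 4 W_29-linkage classes:

[[1, 4], [2, 11], [3, 5, 6, 8, 9], [7, 10, 12, 13]]


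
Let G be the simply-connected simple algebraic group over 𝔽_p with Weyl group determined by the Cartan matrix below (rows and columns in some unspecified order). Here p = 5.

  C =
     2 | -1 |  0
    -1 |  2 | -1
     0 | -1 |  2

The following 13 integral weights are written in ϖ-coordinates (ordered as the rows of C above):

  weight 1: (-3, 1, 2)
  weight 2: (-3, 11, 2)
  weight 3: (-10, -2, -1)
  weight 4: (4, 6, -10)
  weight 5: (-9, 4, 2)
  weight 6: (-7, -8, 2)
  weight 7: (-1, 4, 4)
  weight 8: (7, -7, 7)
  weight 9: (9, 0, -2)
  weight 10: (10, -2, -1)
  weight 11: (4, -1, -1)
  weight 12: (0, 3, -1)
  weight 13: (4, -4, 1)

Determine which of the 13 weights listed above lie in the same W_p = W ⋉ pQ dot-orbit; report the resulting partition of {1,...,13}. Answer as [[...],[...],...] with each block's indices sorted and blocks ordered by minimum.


Cartan matrix: type A_3 (|W|=24); un-permuting the 3 rows.

Folding the 13 weights λ_j+ρ into Ā_5 (reps in the given 3-coord order):

  [1] (2, 0, 3);  [2] (2, 0, 3);  [3] (1, 4, 0);  [4] (2, 0, 2);  [5] (2, 0, 3);  [6] (2, 2, 1);  [7] (5, 0, 0);  [8] (2, 0, 2);  [9] (1, 4, 0);  [10] (1, 4, 0);  [11] (5, 0, 0);  [12] (1, 4, 0);  [13] (2, 2, 1)

The 13 indices split into 5 linkage classes (same alcove rep ⇔ same W_5-dot-orbit):

[[1, 2, 5], [3, 9, 10, 12], [4, 8], [6, 13], [7, 11]]


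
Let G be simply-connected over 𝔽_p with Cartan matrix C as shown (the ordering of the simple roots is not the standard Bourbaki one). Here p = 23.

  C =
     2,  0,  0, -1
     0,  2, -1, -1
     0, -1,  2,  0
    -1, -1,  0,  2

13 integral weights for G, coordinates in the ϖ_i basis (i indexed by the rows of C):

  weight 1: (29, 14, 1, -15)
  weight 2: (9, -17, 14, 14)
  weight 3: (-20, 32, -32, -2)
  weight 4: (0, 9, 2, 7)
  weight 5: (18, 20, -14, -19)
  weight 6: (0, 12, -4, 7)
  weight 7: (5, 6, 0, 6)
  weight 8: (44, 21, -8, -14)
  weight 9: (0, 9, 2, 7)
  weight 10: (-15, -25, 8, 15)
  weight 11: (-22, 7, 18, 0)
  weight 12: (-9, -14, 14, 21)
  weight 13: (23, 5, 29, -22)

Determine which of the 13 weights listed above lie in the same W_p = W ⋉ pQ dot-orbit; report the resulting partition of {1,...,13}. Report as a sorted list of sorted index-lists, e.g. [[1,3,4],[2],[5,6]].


A_4 Cartan matrix, 4 simple roots permuted; ρ=(1,1,1,1).

W_23-reps of the 13 weights in Ā_23 (same 4-coord order as C):

  1: (6, 7, 1, 7);  2: (7, 13, 1, 1);  3: (1, 10, 3, 8);  4: (1, 10, 3, 8);  5: (1, 10, 3, 8);  6: (1, 10, 3, 8);  7: (6, 7, 1, 7);  8: (7, 13, 1, 1);  9: (1, 10, 3, 8);  10: (7, 13, 1, 1);  11: (4, 12, 2, 4);  12: (7, 13, 1, 1);  13: (6, 7, 1, 7)

The 13 indices split into 4 linkage classes (same alcove rep ⇔ same W_23-dot-orbit):

[[1, 7, 13], [2, 8, 10, 12], [3, 4, 5, 6, 9], [11]]


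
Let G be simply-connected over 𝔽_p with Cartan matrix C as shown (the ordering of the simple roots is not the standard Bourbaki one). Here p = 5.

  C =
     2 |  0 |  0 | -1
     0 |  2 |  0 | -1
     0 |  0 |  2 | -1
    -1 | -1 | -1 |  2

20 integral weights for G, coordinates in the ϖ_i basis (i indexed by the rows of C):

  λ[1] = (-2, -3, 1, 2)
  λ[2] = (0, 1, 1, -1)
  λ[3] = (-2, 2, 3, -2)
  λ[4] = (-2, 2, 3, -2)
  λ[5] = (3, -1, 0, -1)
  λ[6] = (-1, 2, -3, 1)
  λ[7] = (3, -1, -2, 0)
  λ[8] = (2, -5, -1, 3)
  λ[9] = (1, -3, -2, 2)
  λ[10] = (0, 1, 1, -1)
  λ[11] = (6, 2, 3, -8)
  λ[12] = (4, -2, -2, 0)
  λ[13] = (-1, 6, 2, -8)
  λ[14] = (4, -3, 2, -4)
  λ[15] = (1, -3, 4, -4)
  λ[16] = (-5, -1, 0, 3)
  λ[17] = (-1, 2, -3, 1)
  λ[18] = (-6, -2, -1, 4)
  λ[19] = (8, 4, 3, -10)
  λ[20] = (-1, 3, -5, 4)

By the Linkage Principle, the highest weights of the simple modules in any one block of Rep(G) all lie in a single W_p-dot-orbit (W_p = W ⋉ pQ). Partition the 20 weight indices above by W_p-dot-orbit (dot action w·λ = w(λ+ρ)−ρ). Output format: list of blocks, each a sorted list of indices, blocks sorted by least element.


Type D_4, rank 4, |W|=192; reorder rows/cols to standard.

Alcove-folded reps (p=5, 20 weights, presented ϖ-order):

    λ_1+ρ ↦ (1, 2, 2, 0)
    λ_2+ρ ↦ (1, 2, 2, 0)
    λ_3+ρ ↦ (1, 1, 2, 0)
    λ_4+ρ ↦ (1, 1, 2, 0)
    λ_5+ρ ↦ (4, 0, 1, 0)
    λ_6+ρ ↦ (0, 3, 2, 0)
    λ_7+ρ ↦ (4, 0, 1, 0)
    λ_8+ρ ↦ (1, 2, 2, 0)
    λ_9+ρ ↦ (2, 2, 1, 0)
    λ_10+ρ ↦ (1, 2, 2, 0)
    λ_11+ρ ↦ (2, 2, 1, 0)
    λ_12+ρ ↦ (4, 0, 0, 0)
    λ_13+ρ ↦ (1, 2, 2, 0)
    λ_14+ρ ↦ (0, 3, 2, 0)
    λ_15+ρ ↦ (2, 2, 1, 0)
    λ_16+ρ ↦ (4, 0, 1, 0)
    λ_17+ρ ↦ (0, 3, 2, 0)
    λ_18+ρ ↦ (4, 0, 1, 0)
    λ_19+ρ ↦ (4, 0, 1, 0)
    λ_20+ρ ↦ (4, 0, 0, 0)

Partition of {1..20} into 6 W_5-dot-orbits:

[[1, 2, 8, 10, 13], [3, 4], [5, 7, 16, 18, 19], [6, 14, 17], [9, 11, 15], [12, 20]]


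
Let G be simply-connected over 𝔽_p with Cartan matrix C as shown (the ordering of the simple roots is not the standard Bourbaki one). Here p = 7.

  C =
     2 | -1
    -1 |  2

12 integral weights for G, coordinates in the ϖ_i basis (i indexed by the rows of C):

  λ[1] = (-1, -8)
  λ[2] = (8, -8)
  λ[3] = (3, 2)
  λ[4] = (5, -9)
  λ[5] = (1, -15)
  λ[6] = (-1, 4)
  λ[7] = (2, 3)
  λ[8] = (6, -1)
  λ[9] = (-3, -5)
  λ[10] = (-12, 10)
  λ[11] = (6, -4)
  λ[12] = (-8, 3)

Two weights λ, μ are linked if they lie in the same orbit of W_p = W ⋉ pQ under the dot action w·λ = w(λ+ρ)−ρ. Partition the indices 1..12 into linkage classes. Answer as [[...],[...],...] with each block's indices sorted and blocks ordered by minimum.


C ↔ A_2 under row/col permutation; |W(A_2)| = 6.

W_7-reps of the 12 weights in Ā_7 (same 2-coord order as C):

  [1] (7, 0);  [2] (0, 5);  [3] (4, 3);  [4] (1, 5);  [5] (0, 5);  [6] (0, 5);  [7] (3, 4);  [8] (7, 0);  [9] (4, 2);  [10] (3, 4);  [11] (4, 3);  [12] (4, 3)

Linkage partition of the 12 weights (6 classes, p=7):

[[1, 8], [2, 5, 6], [3, 11, 12], [4], [7, 10], [9]]


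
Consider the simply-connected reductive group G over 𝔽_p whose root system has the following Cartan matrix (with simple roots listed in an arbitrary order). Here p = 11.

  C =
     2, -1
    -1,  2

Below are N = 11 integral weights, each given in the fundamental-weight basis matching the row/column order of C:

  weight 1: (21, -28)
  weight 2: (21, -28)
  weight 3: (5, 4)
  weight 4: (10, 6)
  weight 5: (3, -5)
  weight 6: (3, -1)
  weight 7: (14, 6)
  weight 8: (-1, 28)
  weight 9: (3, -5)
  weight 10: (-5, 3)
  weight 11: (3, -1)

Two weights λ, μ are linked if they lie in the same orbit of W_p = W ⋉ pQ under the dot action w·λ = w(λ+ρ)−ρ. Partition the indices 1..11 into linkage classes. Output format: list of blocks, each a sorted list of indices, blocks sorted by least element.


Type A_2, rank 2, |W|=6; reorder rows/cols to standard.

λ_j+ρ reflected into Ā_11 (⟨·,θ^∨⟩≤11); 2-tuples as given:

  [1] (6, 5)
  [2] (6, 5)
  [3] (6, 5)
  [4] (4, 0)
  [5] (0, 4)
  [6] (4, 0)
  [7] (0, 4)
  [8] (4, 0)
  [9] (0, 4)
  [10] (4, 0)
  [11] (4, 0)

These 11 weights hit 3 W_11-dot-orbits; sizes (3, 5, 3):

[[1, 2, 3], [4, 6, 8, 10, 11], [5, 7, 9]]


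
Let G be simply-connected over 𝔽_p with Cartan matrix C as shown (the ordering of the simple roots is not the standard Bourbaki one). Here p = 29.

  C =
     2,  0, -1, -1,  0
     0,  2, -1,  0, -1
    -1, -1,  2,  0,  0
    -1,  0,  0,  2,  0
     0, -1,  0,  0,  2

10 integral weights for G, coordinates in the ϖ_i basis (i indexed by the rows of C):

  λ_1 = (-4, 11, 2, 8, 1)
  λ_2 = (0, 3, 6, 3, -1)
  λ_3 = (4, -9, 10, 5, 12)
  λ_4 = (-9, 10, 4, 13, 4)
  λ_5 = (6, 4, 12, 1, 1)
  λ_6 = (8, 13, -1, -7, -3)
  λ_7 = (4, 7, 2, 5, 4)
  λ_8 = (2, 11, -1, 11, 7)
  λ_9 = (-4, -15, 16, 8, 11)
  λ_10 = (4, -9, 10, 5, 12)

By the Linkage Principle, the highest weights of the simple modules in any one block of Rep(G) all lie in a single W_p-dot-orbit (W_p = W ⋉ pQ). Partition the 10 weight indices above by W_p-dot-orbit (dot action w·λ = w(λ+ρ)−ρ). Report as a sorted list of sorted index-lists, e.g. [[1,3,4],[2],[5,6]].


Cartan matrix: type A_5 (|W|=720); un-permuting the 5 rows.

Alcove-folded reps (p=29, 10 weights, presented ϖ-order):

  [1] (3, 12, 0, 6, 2);  [2] (1, 4, 7, 4, 0);  [3] (5, 8, 3, 6, 5);  [4] (5, 8, 3, 6, 5);  [5] (7, 5, 13, 2, 2);  [6] (3, 12, 0, 6, 2);  [7] (5, 8, 3, 6, 5);  [8] (3, 12, 0, 6, 2);  [9] (3, 12, 0, 6, 2);  [10] (5, 8, 3, 6, 5)

These 10 weights hit 4 W_29-dot-orbits; sizes (4, 1, 4, 1):

[[1, 6, 8, 9], [2], [3, 4, 7, 10], [5]]


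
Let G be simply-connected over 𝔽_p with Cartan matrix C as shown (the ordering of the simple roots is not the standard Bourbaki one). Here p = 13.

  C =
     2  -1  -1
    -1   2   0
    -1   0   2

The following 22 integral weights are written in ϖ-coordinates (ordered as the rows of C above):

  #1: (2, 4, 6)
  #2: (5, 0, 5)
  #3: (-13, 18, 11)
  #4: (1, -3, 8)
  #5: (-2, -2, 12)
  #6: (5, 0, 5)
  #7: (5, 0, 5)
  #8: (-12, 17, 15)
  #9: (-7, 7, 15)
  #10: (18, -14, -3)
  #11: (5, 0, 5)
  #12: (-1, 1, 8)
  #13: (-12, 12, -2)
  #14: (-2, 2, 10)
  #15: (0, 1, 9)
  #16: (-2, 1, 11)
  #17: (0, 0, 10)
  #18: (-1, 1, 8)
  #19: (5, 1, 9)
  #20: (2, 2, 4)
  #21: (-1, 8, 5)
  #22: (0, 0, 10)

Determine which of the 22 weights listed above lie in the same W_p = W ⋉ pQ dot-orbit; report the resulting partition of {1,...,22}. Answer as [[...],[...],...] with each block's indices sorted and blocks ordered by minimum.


C ↔ A_3 under row/col permutation; |W(A_3)| = 24.

Alcove-folded reps (p=13, 22 weights, presented ϖ-order):

  [1] (3, 3, 5);  [2] (6, 1, 6);  [3] (6, 1, 6);  [4] (0, 2, 9);  [5] (1, 1, 11);  [6] (6, 1, 6);  [7] (6, 1, 6);  [8] (3, 3, 5);  [9] (3, 3, 5);  [10] (0, 7, 4);  [11] (6, 1, 6);  [12] (0, 2, 9);  [13] (1, 1, 11);  [14] (1, 2, 10);  [15] (1, 2, 10);  [16] (1, 1, 11);  [17] (1, 1, 11);  [18] (0, 2, 9);  [19] (3, 3, 5);  [20] (3, 3, 5);  [21] (0, 7, 4);  [22] (1, 1, 11)

These 22 weights hit 6 W_13-dot-orbits; sizes (5, 5, 3, 5, 2, 2):

[[1, 8, 9, 19, 20], [2, 3, 6, 7, 11], [4, 12, 18], [5, 13, 16, 17, 22], [10, 21], [14, 15]]


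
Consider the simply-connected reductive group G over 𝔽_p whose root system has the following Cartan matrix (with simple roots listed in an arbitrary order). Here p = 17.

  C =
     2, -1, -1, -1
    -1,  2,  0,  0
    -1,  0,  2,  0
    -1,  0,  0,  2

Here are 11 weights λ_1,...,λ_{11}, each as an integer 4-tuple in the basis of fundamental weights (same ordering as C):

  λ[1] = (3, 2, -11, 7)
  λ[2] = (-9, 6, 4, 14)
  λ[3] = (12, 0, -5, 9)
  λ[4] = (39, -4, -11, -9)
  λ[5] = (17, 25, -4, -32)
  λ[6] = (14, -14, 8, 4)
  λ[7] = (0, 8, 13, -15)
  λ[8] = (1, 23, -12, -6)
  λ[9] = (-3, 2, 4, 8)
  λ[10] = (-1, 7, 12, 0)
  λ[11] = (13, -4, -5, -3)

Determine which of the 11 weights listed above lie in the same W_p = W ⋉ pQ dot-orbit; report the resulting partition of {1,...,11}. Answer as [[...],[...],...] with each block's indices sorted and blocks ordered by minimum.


Type D_4, rank 4, |W|=192; reorder rows/cols to standard.

Alcove-folded reps (p=17, 11 weights, presented ϖ-order):

  1: (3, 3, 4, 2) · 2: (2, 1, 3, 7) · 3: (2, 4, 1, 1) · 4: (3, 3, 4, 2) · 5: (2, 4, 1, 1) · 6: (2, 1, 3, 7) · 7: (2, 4, 1, 1) · 8: (3, 3, 4, 2) · 9: (2, 1, 3, 7) · 10: (1, 3, 8, 4) · 11: (3, 3, 4, 2)

These 11 weights hit 4 W_17-dot-orbits; sizes (4, 3, 3, 1):

[[1, 4, 8, 11], [2, 6, 9], [3, 5, 7], [10]]


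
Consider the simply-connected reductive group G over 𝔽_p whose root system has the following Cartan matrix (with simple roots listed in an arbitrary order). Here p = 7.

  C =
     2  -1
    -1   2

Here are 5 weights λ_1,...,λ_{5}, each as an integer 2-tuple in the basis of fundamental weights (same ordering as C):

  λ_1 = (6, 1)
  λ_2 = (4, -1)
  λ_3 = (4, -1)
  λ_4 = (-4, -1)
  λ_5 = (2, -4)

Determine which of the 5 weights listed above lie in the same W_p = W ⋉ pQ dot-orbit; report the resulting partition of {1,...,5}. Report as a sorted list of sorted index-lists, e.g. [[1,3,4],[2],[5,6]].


Dynkin diagram of C (from the 2 off-diagonal −1 entries): A_2.

λ_j+ρ reflected into Ā_7 (⟨·,θ^∨⟩≤7); 2-tuples as given:

  [1] (5, 0) · [2] (5, 0) · [3] (5, 0) · [4] (0, 3) · [5] (0, 3)

2 distinct reps among the 5 weights ⇒ 2 W_7-linkage classes:

[[1, 2, 3], [4, 5]]


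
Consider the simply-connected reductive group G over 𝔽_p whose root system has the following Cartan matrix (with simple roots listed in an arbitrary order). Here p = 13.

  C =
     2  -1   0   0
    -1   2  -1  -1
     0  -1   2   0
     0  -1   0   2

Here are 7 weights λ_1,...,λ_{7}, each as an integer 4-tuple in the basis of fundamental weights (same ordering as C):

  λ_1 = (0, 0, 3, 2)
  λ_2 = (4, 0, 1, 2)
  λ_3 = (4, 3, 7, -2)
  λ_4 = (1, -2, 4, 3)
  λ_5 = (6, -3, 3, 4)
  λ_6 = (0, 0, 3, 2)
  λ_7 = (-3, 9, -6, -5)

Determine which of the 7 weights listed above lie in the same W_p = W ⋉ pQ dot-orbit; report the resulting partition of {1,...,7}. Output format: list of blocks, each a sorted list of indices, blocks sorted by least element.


D_4 Cartan matrix, 4 simple roots permuted; ρ=(1,1,1,1).

W_13-reps of the 7 weights in Ā_13 (same 4-coord order as C):

    λ_1+ρ ↦ (1, 1, 4, 3)
    λ_2+ρ ↦ (5, 1, 2, 3)
    λ_3+ρ ↦ (1, 1, 4, 3)
    λ_4+ρ ↦ (1, 1, 4, 3)
    λ_5+ρ ↦ (5, 1, 2, 3)
    λ_6+ρ ↦ (1, 1, 4, 3)
    λ_7+ρ ↦ (1, 1, 4, 3)

2 distinct reps among the 7 weights ⇒ 2 W_13-linkage classes:

[[1, 3, 4, 6, 7], [2, 5]]


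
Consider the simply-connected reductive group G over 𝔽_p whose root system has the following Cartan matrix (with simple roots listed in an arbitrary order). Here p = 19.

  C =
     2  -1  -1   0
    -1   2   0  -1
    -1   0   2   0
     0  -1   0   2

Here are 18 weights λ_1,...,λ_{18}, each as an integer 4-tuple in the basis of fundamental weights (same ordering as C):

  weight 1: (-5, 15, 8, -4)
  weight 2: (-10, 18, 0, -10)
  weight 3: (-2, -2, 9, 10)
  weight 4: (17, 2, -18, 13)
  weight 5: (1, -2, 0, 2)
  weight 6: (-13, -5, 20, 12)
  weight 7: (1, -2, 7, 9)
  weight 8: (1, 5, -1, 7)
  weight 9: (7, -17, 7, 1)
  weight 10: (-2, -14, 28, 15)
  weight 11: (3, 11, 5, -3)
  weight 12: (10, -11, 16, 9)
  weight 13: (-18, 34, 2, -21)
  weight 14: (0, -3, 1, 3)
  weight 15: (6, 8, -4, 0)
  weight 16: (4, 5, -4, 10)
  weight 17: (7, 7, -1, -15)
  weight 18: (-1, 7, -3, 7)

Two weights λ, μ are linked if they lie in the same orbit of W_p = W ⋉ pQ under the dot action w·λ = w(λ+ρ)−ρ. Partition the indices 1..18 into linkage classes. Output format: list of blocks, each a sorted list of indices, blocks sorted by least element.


Type A_4, rank 4, |W|=120; reorder rows/cols to standard.

Ā_19 reps of the 18 weights (A_4, coords as presented):

  1: (4, 9, 3, 1) · 2: (1, 1, 8, 9) · 3: (1, 1, 8, 9) · 4: (1, 1, 1, 2) · 5: (1, 1, 1, 2) · 6: (4, 9, 3, 1) · 7: (1, 1, 8, 9) · 8: (2, 6, 0, 8) · 9: (2, 6, 0, 8) · 10: (4, 9, 3, 1) · 11: (4, 9, 3, 1) · 12: (1, 1, 8, 9) · 13: (1, 1, 1, 2) · 14: (1, 1, 1, 2) · 15: (4, 9, 3, 1) · 16: (2, 6, 0, 8) · 17: (2, 6, 0, 8) · 18: (2, 6, 0, 8)

Partition of {1..18} into 4 W_19-dot-orbits:

[[1, 6, 10, 11, 15], [2, 3, 7, 12], [4, 5, 13, 14], [8, 9, 16, 17, 18]]


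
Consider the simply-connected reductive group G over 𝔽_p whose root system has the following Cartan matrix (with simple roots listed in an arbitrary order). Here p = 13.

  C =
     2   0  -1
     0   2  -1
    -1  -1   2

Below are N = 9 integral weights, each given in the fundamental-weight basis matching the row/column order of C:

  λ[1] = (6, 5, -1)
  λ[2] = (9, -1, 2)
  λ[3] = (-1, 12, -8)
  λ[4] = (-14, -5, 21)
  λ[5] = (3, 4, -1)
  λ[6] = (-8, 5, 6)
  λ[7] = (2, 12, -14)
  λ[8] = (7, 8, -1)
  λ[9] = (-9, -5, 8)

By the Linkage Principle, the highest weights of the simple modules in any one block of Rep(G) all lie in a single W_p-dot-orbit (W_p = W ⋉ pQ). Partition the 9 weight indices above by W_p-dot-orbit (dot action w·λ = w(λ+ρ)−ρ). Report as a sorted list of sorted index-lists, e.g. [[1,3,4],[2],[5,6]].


C ↔ A_3 under row/col permutation; |W(A_3)| = 24.

Ā_13 reps of the 9 weights (A_3, coords as presented):

    λ_1+ρ ↦ (7, 6, 0)
    λ_2+ρ ↦ (10, 0, 3)
    λ_3+ρ ↦ (7, 6, 0)
    λ_4+ρ ↦ (4, 5, 0)
    λ_5+ρ ↦ (4, 5, 0)
    λ_6+ρ ↦ (7, 6, 0)
    λ_7+ρ ↦ (10, 0, 3)
    λ_8+ρ ↦ (4, 5, 0)
    λ_9+ρ ↦ (5, 1, 3)

These 9 weights hit 4 W_13-dot-orbits; sizes (3, 2, 3, 1):

[[1, 3, 6], [2, 7], [4, 5, 8], [9]]
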